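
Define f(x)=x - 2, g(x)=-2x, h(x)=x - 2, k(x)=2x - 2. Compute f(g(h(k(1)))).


k(1) = 0
h(0) = -2
g(-2) = 4
f(4) = 2

2


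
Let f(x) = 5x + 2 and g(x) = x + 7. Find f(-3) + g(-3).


-9


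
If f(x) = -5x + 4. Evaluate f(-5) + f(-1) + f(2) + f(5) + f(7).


f(-5) = 29
f(-1) = 9
f(2) = -6
f(5) = -21
f(7) = -31
Sum = -20

-20


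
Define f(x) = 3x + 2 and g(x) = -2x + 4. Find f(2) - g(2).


f(2) = 8
g(2) = 0
Difference = 8

8


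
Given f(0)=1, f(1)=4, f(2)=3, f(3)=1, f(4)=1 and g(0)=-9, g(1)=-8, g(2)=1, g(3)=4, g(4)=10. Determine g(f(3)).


f(3) = 1
g(1) = -8

-8


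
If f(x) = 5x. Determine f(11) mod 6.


f(11) = 55
55 mod 6 = 1

1


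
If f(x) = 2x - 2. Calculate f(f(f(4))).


f(4) = 6
f(6) = 10
f(10) = 18

18


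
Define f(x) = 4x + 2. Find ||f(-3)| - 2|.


f(-3) = -10
|-10| = 10
|10 - 2| = 8

8


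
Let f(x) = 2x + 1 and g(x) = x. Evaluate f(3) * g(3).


f(3) = 7
g(3) = 3
Product = 21

21


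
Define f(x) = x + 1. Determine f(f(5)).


7


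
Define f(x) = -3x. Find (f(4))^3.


f(4) = -12
(-12)^3 = -1728

-1728


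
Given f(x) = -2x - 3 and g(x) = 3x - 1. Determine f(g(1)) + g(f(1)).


f(g(1)) = -7
g(f(1)) = -16
Sum = -23

-23


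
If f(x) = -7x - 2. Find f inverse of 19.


Solve -7x - 2 = 19
x = (19 + 2) / (-7) = -3

-3


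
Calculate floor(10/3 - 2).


1


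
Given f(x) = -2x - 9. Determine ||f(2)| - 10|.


f(2) = -13
|-13| = 13
|13 - 10| = 3

3


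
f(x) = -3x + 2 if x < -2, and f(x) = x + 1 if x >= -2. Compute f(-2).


-1


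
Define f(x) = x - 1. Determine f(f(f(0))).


f(0) = -1
f(-1) = -2
f(-2) = -3

-3


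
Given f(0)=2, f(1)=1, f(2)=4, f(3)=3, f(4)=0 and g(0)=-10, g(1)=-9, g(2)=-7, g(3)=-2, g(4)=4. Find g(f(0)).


f(0) = 2
g(2) = -7

-7


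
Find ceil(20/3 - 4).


20/3 = 6.6667
6.6667 - 4 = 2.6667
ceil(2.6667) = 3

3


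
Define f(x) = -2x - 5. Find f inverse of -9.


Solve -2x - 5 = -9
x = (-9 + 5) / (-2) = 2

2


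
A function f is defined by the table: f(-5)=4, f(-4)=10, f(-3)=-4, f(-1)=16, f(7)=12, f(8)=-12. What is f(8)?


Reading from the table at x = 8

-12


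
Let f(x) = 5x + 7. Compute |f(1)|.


f(1) = 12
|12| = 12

12


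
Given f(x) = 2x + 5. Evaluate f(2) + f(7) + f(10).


f(2) = 9
f(7) = 19
f(10) = 25
Sum = 53

53


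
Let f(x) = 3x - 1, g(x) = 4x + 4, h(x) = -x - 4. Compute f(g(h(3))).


h(3) = -7
g(-7) = -24
f(-24) = -73

-73


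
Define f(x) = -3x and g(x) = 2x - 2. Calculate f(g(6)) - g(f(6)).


8


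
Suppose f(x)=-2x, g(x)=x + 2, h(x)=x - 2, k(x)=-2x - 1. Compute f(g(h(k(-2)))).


k(-2) = 3
h(3) = 1
g(1) = 3
f(3) = -6

-6


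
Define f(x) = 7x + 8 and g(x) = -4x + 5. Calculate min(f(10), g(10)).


f(10) = 78
g(10) = -35
min = -35

-35


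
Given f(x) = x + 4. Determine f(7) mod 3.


f(7) = 11
11 mod 3 = 2

2


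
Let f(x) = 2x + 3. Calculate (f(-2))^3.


f(-2) = -1
(-1)^3 = -1

-1


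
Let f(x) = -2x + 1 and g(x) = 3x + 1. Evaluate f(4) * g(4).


-91


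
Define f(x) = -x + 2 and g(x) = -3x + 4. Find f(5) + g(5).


f(5) = -3
g(5) = -11
Sum = -14

-14


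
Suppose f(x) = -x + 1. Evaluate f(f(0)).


f(0) = 1
f(1) = 0

0


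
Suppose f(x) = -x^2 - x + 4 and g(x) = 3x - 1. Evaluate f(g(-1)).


g(-1) = -4
f(-4) = (-1)*(-4)^2 - 1*(-4) + 4 = -8

-8


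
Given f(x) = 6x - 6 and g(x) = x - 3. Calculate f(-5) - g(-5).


f(-5) = -36
g(-5) = -8
Difference = -28

-28


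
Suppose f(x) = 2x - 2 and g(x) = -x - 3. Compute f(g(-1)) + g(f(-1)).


-5


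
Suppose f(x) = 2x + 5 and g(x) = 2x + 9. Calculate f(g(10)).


g(10) = 29
f(29) = 63

63


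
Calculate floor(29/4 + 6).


29/4 = 7.25
7.25 + 6 = 13.25
floor(13.25) = 13

13


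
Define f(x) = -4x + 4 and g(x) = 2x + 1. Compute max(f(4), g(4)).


f(4) = -12
g(4) = 9
max = 9

9


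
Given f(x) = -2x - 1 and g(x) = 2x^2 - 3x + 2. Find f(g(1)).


g(1) = 1
f(1) = -3

-3


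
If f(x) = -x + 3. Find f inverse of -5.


Solve -x + 3 = -5
x = (-5 - 3) / (-1) = 8

8


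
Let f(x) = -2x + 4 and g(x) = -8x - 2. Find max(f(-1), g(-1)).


f(-1) = 6
g(-1) = 6
max = 6

6


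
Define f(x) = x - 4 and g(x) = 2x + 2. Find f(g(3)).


g(3) = 8
f(8) = 4

4


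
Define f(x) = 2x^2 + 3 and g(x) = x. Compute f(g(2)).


g(2) = 2
f(2) = 2*(2)^2 + 3 = 11

11


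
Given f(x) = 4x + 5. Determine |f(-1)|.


f(-1) = 1
|1| = 1

1


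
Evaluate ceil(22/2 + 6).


22/2 = 11
11 + 6 = 17
ceil(17) = 17

17


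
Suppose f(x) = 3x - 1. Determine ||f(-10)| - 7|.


24


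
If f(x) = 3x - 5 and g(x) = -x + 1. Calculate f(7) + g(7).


f(7) = 16
g(7) = -6
Sum = 10

10


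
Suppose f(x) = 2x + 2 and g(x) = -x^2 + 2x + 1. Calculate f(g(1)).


6


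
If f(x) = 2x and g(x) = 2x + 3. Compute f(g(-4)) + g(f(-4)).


f(g(-4)) = -10
g(f(-4)) = -13
Sum = -23

-23


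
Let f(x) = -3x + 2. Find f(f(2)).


f(2) = -4
f(-4) = 14

14


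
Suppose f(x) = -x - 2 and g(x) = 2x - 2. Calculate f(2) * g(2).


f(2) = -4
g(2) = 2
Product = -8

-8


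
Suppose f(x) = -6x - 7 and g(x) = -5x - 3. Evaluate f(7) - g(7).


f(7) = -49
g(7) = -38
Difference = -11

-11


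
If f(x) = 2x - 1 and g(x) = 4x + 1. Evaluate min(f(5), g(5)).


9


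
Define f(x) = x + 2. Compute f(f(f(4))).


10


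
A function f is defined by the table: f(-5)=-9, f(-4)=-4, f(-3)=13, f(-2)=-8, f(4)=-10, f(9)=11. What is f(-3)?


Reading from the table at x = -3

13


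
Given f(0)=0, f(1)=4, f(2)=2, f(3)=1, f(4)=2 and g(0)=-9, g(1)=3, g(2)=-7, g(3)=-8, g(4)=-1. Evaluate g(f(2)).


f(2) = 2
g(2) = -7

-7


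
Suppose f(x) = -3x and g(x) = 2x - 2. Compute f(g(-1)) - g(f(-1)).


f(g(-1)) = 12
g(f(-1)) = 4
Difference = 8

8


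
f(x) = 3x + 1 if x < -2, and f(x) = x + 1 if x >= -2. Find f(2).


2 satisfies x >= -2
f(2) = 3

3


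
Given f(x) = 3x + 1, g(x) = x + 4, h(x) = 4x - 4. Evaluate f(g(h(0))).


h(0) = -4
g(-4) = 0
f(0) = 1

1


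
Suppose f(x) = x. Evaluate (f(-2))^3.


f(-2) = -2
(-2)^3 = -8

-8


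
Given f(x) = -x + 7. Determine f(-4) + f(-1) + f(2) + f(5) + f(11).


f(-4) = 11
f(-1) = 8
f(2) = 5
f(5) = 2
f(11) = -4
Sum = 22

22


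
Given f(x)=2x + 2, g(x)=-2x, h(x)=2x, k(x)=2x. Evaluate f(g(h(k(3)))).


k(3) = 6
h(6) = 12
g(12) = -24
f(-24) = -46

-46


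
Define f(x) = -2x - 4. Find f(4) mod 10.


f(4) = -12
-12 mod 10 = 8

8


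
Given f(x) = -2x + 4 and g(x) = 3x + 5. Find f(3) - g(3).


f(3) = -2
g(3) = 14
Difference = -16

-16


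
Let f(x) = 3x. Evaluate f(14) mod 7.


f(14) = 42
42 mod 7 = 0

0


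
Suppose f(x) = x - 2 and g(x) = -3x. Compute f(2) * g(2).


f(2) = 0
g(2) = -6
Product = 0

0


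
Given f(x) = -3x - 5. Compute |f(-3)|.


f(-3) = 4
|4| = 4

4


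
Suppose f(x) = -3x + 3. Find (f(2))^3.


f(2) = -3
(-3)^3 = -27

-27


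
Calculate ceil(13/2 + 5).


12


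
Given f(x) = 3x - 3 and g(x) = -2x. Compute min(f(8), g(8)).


f(8) = 21
g(8) = -16
min = -16

-16


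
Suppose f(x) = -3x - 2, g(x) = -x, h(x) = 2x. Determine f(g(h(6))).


h(6) = 12
g(12) = -12
f(-12) = 34

34


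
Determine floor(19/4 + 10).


19/4 = 4.75
4.75 + 10 = 14.75
floor(14.75) = 14

14


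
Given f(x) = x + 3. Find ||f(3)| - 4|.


f(3) = 6
|6| = 6
|6 - 4| = 2

2


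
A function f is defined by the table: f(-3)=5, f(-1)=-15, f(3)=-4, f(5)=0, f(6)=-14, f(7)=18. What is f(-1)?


Reading from the table at x = -1

-15


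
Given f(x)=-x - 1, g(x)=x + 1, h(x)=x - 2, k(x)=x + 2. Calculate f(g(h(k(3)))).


k(3) = 5
h(5) = 3
g(3) = 4
f(4) = -5

-5


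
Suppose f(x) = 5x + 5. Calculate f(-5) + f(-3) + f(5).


f(-5) = -20
f(-3) = -10
f(5) = 30
Sum = 0

0


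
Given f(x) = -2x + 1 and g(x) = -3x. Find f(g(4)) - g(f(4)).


4


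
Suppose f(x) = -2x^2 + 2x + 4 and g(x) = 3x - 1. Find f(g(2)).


g(2) = 5
f(5) = (-2)*(5)^2 + 2*(5) + 4 = -36

-36


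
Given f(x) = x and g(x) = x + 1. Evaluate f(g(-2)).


g(-2) = -1
f(-1) = -1

-1


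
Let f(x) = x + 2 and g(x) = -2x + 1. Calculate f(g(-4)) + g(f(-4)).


16


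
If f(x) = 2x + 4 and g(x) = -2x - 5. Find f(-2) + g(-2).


f(-2) = 0
g(-2) = -1
Sum = -1

-1


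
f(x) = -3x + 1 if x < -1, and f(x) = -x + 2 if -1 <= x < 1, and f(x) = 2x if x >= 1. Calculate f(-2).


-2 satisfies x < -1
f(-2) = 7

7


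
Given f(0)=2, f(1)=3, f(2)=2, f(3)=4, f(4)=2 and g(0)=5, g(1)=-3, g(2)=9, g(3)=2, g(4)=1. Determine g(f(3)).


f(3) = 4
g(4) = 1

1


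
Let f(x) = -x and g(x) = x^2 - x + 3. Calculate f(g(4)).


g(4) = 15
f(15) = -15

-15


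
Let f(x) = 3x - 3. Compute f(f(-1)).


f(-1) = -6
f(-6) = -21

-21


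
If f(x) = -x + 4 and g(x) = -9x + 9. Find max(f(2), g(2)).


2


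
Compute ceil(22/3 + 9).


17


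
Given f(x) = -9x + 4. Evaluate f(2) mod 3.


f(2) = -14
-14 mod 3 = 1

1


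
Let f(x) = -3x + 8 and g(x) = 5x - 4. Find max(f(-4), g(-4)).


f(-4) = 20
g(-4) = -24
max = 20

20


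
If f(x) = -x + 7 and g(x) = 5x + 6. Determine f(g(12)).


g(12) = 66
f(66) = -59

-59


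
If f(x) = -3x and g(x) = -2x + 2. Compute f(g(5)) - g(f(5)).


f(g(5)) = 24
g(f(5)) = 32
Difference = -8

-8


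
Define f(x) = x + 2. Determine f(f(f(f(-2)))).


f(-2) = 0
f(0) = 2
f(2) = 4
f(4) = 6

6


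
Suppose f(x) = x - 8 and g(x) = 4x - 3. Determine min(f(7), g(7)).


f(7) = -1
g(7) = 25
min = -1

-1


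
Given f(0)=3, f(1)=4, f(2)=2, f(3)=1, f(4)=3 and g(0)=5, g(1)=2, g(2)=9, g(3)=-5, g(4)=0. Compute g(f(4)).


f(4) = 3
g(3) = -5

-5


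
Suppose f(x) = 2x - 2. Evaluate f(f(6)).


18


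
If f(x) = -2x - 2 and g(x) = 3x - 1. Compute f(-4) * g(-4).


f(-4) = 6
g(-4) = -13
Product = -78

-78


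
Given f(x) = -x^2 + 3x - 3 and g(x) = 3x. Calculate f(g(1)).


g(1) = 3
f(3) = (-1)*(3)^2 + 3*(3) - 3 = -3

-3


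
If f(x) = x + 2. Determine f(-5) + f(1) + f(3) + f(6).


f(-5) = -3
f(1) = 3
f(3) = 5
f(6) = 8
Sum = 13

13


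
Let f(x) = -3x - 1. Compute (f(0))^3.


f(0) = -1
(-1)^3 = -1

-1


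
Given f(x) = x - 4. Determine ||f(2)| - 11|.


9


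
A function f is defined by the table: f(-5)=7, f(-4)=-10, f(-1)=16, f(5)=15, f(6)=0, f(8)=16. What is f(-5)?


Reading from the table at x = -5

7


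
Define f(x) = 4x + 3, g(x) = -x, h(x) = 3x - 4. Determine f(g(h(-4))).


h(-4) = -16
g(-16) = 16
f(16) = 67

67


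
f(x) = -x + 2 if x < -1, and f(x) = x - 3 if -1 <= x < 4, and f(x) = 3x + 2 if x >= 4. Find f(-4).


-4 satisfies x < -1
f(-4) = 6

6


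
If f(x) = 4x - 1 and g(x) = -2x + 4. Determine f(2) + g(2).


f(2) = 7
g(2) = 0
Sum = 7

7


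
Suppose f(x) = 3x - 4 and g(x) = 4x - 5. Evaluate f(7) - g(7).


f(7) = 17
g(7) = 23
Difference = -6

-6


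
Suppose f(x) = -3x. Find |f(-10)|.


f(-10) = 30
|30| = 30

30


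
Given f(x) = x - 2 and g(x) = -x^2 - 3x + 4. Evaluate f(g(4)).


g(4) = -24
f(-24) = -26

-26


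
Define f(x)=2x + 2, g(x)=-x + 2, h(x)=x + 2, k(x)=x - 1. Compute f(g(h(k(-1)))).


6


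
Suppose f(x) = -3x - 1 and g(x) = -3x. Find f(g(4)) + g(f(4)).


f(g(4)) = 35
g(f(4)) = 39
Sum = 74

74


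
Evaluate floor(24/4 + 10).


24/4 = 6
6 + 10 = 16
floor(16) = 16

16


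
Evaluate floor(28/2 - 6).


28/2 = 14
14 - 6 = 8
floor(8) = 8

8


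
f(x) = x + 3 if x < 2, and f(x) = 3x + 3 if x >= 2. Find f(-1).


-1 satisfies x < 2
f(-1) = 2

2


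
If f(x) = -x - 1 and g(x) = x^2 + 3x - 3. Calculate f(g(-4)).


-2


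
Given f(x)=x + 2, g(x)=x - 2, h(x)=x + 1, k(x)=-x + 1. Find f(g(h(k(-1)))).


3


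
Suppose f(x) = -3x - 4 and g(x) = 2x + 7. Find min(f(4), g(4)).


f(4) = -16
g(4) = 15
min = -16

-16


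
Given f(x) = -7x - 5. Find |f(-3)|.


f(-3) = 16
|16| = 16

16


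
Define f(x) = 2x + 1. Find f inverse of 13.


Solve 2x + 1 = 13
x = (13 - 1) / 2 = 6

6


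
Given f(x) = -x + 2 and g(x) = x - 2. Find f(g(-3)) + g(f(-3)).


f(g(-3)) = 7
g(f(-3)) = 3
Sum = 10

10


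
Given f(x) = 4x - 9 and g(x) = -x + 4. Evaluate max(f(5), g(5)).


f(5) = 11
g(5) = -1
max = 11

11


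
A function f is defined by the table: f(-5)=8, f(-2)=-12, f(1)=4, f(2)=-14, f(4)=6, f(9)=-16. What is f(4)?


Reading from the table at x = 4

6


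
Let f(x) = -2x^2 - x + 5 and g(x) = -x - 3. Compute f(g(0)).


g(0) = -3
f(-3) = (-2)*(-3)^2 - 1*(-3) + 5 = -10

-10


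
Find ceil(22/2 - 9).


22/2 = 11
11 - 9 = 2
ceil(2) = 2

2


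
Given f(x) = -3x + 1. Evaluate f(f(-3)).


f(-3) = 10
f(10) = -29

-29


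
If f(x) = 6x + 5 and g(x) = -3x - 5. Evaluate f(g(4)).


g(4) = -17
f(-17) = -97

-97


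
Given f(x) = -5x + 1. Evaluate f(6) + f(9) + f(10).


f(6) = -29
f(9) = -44
f(10) = -49
Sum = -122

-122


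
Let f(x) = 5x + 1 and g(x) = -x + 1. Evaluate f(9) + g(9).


f(9) = 46
g(9) = -8
Sum = 38

38


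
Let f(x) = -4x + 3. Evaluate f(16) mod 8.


f(16) = -61
-61 mod 8 = 3

3


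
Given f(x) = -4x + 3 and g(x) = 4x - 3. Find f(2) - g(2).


f(2) = -5
g(2) = 5
Difference = -10

-10


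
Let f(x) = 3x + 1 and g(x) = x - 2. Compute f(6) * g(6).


76


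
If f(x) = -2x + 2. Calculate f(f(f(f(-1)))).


f(-1) = 4
f(4) = -6
f(-6) = 14
f(14) = -26

-26


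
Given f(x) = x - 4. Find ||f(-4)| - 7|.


f(-4) = -8
|-8| = 8
|8 - 7| = 1

1


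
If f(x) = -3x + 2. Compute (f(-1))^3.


125


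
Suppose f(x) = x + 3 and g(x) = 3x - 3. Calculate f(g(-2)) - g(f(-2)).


f(g(-2)) = -6
g(f(-2)) = 0
Difference = -6

-6


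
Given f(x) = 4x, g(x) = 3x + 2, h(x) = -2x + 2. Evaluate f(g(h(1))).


h(1) = 0
g(0) = 2
f(2) = 8

8


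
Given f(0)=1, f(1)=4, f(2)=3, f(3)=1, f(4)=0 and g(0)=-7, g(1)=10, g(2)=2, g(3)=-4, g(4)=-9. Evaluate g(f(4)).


f(4) = 0
g(0) = -7

-7


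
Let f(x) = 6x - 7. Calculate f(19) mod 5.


f(19) = 107
107 mod 5 = 2

2


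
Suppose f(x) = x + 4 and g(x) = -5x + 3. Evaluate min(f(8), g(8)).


f(8) = 12
g(8) = -37
min = -37

-37


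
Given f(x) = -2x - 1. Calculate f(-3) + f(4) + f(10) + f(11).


-48


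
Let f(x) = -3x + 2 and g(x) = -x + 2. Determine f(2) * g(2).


0


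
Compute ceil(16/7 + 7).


16/7 = 2.2857
2.2857 + 7 = 9.2857
ceil(9.2857) = 10

10


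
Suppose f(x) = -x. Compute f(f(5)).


f(5) = -5
f(-5) = 5

5


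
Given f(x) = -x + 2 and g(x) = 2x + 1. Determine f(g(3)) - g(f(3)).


f(g(3)) = -5
g(f(3)) = -1
Difference = -4

-4


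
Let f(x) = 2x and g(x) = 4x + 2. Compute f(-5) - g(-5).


f(-5) = -10
g(-5) = -18
Difference = 8

8


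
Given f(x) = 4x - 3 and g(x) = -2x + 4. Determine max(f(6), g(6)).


f(6) = 21
g(6) = -8
max = 21

21


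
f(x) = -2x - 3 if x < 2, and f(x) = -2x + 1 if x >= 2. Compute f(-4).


-4 satisfies x < 2
f(-4) = 5

5


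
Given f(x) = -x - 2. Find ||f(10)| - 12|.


f(10) = -12
|-12| = 12
|12 - 12| = 0

0


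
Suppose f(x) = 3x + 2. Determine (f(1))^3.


f(1) = 5
(5)^3 = 125

125


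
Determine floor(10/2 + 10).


10/2 = 5
5 + 10 = 15
floor(15) = 15

15


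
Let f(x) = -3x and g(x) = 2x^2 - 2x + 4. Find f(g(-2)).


-48


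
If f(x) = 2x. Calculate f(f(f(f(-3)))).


f(-3) = -6
f(-6) = -12
f(-12) = -24
f(-24) = -48

-48


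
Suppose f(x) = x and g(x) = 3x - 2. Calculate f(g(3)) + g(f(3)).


f(g(3)) = 7
g(f(3)) = 7
Sum = 14

14


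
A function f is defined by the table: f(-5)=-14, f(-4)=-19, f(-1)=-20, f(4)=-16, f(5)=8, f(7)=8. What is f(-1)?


Reading from the table at x = -1

-20


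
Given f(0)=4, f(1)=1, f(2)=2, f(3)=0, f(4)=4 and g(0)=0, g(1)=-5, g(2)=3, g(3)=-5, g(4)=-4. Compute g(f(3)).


f(3) = 0
g(0) = 0

0


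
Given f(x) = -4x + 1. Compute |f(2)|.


f(2) = -7
|-7| = 7

7


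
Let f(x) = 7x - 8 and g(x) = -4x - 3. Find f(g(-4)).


g(-4) = 13
f(13) = 83

83


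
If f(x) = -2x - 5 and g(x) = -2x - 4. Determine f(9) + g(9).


f(9) = -23
g(9) = -22
Sum = -45

-45


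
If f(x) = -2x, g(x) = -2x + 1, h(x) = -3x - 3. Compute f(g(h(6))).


h(6) = -21
g(-21) = 43
f(43) = -86

-86


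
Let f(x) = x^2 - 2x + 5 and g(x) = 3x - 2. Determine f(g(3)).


g(3) = 7
f(7) = 1*(7)^2 - 2*(7) + 5 = 40

40


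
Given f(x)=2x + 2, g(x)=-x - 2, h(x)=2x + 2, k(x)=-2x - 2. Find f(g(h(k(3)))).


26


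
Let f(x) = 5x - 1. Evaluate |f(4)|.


19


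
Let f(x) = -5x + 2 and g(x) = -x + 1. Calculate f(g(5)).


g(5) = -4
f(-4) = 22

22


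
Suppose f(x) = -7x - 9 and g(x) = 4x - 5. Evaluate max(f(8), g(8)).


27


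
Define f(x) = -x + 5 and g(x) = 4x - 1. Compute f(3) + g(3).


13


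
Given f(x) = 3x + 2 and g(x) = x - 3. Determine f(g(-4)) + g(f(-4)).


f(g(-4)) = -19
g(f(-4)) = -13
Sum = -32

-32


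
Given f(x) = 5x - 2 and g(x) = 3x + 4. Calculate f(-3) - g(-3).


f(-3) = -17
g(-3) = -5
Difference = -12

-12


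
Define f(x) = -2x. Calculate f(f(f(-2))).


f(-2) = 4
f(4) = -8
f(-8) = 16

16


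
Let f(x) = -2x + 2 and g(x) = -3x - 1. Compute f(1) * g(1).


f(1) = 0
g(1) = -4
Product = 0

0


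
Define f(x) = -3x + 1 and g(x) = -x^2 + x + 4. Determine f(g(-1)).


g(-1) = 2
f(2) = -5

-5


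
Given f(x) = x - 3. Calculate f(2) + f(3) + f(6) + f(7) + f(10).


f(2) = -1
f(3) = 0
f(6) = 3
f(7) = 4
f(10) = 7
Sum = 13

13


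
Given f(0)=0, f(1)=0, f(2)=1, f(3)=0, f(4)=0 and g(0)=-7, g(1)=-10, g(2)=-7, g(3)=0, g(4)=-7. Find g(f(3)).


f(3) = 0
g(0) = -7

-7


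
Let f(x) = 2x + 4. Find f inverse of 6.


Solve 2x + 4 = 6
x = (6 - 4) / 2 = 1

1


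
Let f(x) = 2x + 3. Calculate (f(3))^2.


f(3) = 9
(9)^2 = 81

81


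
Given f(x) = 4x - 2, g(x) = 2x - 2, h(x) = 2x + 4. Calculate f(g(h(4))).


h(4) = 12
g(12) = 22
f(22) = 86

86


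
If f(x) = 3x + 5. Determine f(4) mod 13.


f(4) = 17
17 mod 13 = 4

4


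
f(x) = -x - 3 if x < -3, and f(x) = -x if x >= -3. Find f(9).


9 satisfies x >= -3
f(9) = -9

-9


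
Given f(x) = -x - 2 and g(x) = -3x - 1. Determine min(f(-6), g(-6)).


f(-6) = 4
g(-6) = 17
min = 4

4


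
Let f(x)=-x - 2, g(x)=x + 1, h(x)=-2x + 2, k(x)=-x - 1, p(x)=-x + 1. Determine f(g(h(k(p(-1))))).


p(-1) = 2
k(2) = -3
h(-3) = 8
g(8) = 9
f(9) = -11

-11


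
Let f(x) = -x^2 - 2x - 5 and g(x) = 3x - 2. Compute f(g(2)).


g(2) = 4
f(4) = (-1)*(4)^2 - 2*(4) - 5 = -29

-29


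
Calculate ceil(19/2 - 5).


19/2 = 9.5
9.5 - 5 = 4.5
ceil(4.5) = 5

5


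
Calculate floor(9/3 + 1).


9/3 = 3
3 + 1 = 4
floor(4) = 4

4


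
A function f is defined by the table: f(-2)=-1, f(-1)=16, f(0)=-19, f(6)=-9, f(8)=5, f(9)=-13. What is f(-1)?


Reading from the table at x = -1

16


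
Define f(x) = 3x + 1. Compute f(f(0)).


f(0) = 1
f(1) = 4

4


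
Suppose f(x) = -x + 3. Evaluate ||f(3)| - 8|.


8


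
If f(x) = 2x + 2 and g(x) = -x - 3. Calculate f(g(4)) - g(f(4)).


f(g(4)) = -12
g(f(4)) = -13
Difference = 1

1


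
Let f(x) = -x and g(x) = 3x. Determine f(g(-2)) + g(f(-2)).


f(g(-2)) = 6
g(f(-2)) = 6
Sum = 12

12


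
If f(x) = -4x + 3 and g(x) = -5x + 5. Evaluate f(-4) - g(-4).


f(-4) = 19
g(-4) = 25
Difference = -6

-6


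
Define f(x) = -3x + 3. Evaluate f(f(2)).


12


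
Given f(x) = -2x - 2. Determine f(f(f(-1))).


f(-1) = 0
f(0) = -2
f(-2) = 2

2


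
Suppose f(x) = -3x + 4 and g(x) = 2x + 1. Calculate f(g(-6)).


g(-6) = -11
f(-11) = 37

37


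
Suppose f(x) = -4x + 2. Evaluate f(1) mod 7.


f(1) = -2
-2 mod 7 = 5

5


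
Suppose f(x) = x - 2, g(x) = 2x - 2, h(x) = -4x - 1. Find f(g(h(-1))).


2


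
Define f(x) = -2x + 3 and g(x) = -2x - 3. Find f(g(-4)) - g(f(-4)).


f(g(-4)) = -7
g(f(-4)) = -25
Difference = 18

18


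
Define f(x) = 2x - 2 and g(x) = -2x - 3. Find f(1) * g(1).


f(1) = 0
g(1) = -5
Product = 0

0


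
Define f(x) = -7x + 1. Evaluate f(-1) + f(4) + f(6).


f(-1) = 8
f(4) = -27
f(6) = -41
Sum = -60

-60


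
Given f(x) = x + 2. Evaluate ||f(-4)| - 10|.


f(-4) = -2
|-2| = 2
|2 - 10| = 8

8


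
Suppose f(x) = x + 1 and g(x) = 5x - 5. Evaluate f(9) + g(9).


f(9) = 10
g(9) = 40
Sum = 50

50


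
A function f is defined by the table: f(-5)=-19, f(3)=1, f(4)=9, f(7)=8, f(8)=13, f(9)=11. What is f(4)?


Reading from the table at x = 4

9


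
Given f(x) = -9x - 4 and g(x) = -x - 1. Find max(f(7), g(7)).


f(7) = -67
g(7) = -8
max = -8

-8


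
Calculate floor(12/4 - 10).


12/4 = 3
3 - 10 = -7
floor(-7) = -7

-7


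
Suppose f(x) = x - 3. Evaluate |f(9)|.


f(9) = 6
|6| = 6

6


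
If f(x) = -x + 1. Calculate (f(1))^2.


0


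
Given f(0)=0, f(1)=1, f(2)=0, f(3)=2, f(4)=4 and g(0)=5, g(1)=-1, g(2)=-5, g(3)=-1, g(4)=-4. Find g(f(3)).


-5


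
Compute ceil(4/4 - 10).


4/4 = 1
1 - 10 = -9
ceil(-9) = -9

-9


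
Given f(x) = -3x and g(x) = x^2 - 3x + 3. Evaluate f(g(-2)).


-39


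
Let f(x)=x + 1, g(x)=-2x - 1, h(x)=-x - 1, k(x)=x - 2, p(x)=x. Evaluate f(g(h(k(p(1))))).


p(1) = 1
k(1) = -1
h(-1) = 0
g(0) = -1
f(-1) = 0

0


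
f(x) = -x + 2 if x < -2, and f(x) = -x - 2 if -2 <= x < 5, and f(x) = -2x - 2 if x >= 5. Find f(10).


10 satisfies x >= 5
f(10) = -22

-22


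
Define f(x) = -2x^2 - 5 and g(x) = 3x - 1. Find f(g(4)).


g(4) = 11
f(11) = (-2)*(11)^2 - 5 = -247

-247


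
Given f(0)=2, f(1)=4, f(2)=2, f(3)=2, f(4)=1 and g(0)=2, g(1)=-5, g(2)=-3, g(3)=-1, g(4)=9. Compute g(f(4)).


f(4) = 1
g(1) = -5

-5


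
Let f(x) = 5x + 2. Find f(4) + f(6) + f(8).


f(4) = 22
f(6) = 32
f(8) = 42
Sum = 96

96


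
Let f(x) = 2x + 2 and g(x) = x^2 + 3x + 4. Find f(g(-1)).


g(-1) = 2
f(2) = 6

6


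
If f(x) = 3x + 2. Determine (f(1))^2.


f(1) = 5
(5)^2 = 25

25


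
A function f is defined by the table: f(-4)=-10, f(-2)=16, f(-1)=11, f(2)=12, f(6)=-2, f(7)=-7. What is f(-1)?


Reading from the table at x = -1

11


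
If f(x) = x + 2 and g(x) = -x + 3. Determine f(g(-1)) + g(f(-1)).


f(g(-1)) = 6
g(f(-1)) = 2
Sum = 8

8


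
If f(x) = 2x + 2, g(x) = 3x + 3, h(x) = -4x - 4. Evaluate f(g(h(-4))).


h(-4) = 12
g(12) = 39
f(39) = 80

80


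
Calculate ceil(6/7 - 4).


-3


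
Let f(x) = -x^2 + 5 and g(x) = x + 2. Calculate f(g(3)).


-20


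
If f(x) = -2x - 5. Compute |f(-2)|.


1


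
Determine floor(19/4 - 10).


-6


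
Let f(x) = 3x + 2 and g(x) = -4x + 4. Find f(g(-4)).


g(-4) = 20
f(20) = 62

62


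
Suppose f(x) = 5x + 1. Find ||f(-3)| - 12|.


f(-3) = -14
|-14| = 14
|14 - 12| = 2

2


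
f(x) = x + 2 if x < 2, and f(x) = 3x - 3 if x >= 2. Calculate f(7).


7 satisfies x >= 2
f(7) = 18

18


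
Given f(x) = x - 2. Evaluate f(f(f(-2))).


f(-2) = -4
f(-4) = -6
f(-6) = -8

-8


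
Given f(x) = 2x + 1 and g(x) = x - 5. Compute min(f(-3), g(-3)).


f(-3) = -5
g(-3) = -8
min = -8

-8


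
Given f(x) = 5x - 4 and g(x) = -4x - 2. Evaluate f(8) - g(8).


f(8) = 36
g(8) = -34
Difference = 70

70


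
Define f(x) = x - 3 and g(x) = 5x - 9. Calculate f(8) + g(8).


f(8) = 5
g(8) = 31
Sum = 36

36


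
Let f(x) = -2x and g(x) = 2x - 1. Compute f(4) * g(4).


f(4) = -8
g(4) = 7
Product = -56

-56


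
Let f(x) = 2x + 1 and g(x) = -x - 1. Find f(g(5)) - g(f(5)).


f(g(5)) = -11
g(f(5)) = -12
Difference = 1

1


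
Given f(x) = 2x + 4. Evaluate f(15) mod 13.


f(15) = 34
34 mod 13 = 8

8


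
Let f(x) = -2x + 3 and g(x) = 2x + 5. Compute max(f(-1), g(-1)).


5


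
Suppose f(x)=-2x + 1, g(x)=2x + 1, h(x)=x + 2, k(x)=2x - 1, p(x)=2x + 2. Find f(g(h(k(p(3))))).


p(3) = 8
k(8) = 15
h(15) = 17
g(17) = 35
f(35) = -69

-69


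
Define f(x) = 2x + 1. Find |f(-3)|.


f(-3) = -5
|-5| = 5

5


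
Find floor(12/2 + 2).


12/2 = 6
6 + 2 = 8
floor(8) = 8

8


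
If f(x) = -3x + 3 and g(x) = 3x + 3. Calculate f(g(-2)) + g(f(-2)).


f(g(-2)) = 12
g(f(-2)) = 30
Sum = 42

42


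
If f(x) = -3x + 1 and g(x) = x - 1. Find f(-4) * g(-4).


f(-4) = 13
g(-4) = -5
Product = -65

-65


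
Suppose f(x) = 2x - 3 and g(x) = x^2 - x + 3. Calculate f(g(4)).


g(4) = 15
f(15) = 27

27


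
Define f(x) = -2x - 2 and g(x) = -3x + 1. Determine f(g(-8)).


g(-8) = 25
f(25) = -52

-52


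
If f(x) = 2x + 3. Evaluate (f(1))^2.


25


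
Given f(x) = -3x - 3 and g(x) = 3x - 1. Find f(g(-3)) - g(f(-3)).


f(g(-3)) = 27
g(f(-3)) = 17
Difference = 10

10


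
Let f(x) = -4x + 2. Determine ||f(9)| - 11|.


f(9) = -34
|-34| = 34
|34 - 11| = 23

23


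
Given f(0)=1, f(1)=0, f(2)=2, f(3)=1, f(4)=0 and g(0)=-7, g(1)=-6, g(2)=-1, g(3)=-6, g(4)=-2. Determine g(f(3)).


f(3) = 1
g(1) = -6

-6


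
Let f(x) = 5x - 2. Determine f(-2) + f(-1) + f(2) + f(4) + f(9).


f(-2) = -12
f(-1) = -7
f(2) = 8
f(4) = 18
f(9) = 43
Sum = 50

50


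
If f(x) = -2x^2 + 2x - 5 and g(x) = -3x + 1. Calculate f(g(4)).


g(4) = -11
f(-11) = (-2)*(-11)^2 + 2*(-11) - 5 = -269

-269


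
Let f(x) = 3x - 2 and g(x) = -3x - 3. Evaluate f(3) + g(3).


f(3) = 7
g(3) = -12
Sum = -5

-5


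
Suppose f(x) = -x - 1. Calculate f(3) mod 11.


f(3) = -4
-4 mod 11 = 7

7


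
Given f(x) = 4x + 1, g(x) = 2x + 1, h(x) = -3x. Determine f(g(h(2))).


h(2) = -6
g(-6) = -11
f(-11) = -43

-43


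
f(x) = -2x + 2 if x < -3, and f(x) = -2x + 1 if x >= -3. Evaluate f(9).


9 satisfies x >= -3
f(9) = -17

-17


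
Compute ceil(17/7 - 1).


17/7 = 2.4286
2.4286 - 1 = 1.4286
ceil(1.4286) = 2

2


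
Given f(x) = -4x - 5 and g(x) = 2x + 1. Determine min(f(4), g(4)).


-21


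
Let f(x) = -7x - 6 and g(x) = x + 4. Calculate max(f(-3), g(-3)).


f(-3) = 15
g(-3) = 1
max = 15

15


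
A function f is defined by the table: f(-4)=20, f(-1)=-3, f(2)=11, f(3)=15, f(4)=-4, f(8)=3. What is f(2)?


Reading from the table at x = 2

11


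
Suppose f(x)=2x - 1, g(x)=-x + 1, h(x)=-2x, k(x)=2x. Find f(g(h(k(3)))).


k(3) = 6
h(6) = -12
g(-12) = 13
f(13) = 25

25


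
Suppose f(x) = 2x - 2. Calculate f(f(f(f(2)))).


f(2) = 2
f(2) = 2
f(2) = 2
f(2) = 2

2


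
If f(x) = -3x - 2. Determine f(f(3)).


f(3) = -11
f(-11) = 31

31


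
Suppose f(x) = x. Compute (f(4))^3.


64


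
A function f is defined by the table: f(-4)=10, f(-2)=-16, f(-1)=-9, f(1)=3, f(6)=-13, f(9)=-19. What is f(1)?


Reading from the table at x = 1

3


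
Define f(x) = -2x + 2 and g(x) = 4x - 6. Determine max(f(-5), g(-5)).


f(-5) = 12
g(-5) = -26
max = 12

12


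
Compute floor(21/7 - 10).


21/7 = 3
3 - 10 = -7
floor(-7) = -7

-7


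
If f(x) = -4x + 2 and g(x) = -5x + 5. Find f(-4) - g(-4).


-7


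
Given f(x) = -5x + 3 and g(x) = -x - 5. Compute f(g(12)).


g(12) = -17
f(-17) = 88

88


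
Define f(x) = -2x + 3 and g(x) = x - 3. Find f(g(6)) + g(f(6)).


-15


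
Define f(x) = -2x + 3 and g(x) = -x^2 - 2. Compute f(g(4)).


g(4) = -18
f(-18) = 39

39


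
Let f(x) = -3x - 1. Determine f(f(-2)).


f(-2) = 5
f(5) = -16

-16


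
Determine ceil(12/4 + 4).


12/4 = 3
3 + 4 = 7
ceil(7) = 7

7


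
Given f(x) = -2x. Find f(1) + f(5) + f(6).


f(1) = -2
f(5) = -10
f(6) = -12
Sum = -24

-24


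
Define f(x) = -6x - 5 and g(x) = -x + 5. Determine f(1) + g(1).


f(1) = -11
g(1) = 4
Sum = -7

-7


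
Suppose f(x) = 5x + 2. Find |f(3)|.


f(3) = 17
|17| = 17

17


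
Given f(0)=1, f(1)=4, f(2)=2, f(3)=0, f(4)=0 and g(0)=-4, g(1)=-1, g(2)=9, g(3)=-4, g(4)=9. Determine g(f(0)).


-1


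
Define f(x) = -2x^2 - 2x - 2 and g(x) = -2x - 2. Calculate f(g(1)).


g(1) = -4
f(-4) = (-2)*(-4)^2 - 2*(-4) - 2 = -26

-26


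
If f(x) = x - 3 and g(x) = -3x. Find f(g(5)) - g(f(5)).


-12


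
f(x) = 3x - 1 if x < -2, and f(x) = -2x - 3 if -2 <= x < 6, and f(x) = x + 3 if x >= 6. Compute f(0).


0 satisfies -2 <= x < 6
f(0) = -3

-3


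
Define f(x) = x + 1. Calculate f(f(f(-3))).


f(-3) = -2
f(-2) = -1
f(-1) = 0

0


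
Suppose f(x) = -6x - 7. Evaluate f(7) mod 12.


11


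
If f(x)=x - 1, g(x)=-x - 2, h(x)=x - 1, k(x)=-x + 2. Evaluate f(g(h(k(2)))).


k(2) = 0
h(0) = -1
g(-1) = -1
f(-1) = -2

-2


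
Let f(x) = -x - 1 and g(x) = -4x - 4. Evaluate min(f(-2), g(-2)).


f(-2) = 1
g(-2) = 4
min = 1

1


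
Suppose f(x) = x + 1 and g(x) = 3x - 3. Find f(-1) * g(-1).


f(-1) = 0
g(-1) = -6
Product = 0

0


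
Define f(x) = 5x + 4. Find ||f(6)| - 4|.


f(6) = 34
|34| = 34
|34 - 4| = 30

30


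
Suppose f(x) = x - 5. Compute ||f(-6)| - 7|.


f(-6) = -11
|-11| = 11
|11 - 7| = 4

4


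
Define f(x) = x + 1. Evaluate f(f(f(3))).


f(3) = 4
f(4) = 5
f(5) = 6

6


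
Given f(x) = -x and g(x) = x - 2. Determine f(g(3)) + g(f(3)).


f(g(3)) = -1
g(f(3)) = -5
Sum = -6

-6


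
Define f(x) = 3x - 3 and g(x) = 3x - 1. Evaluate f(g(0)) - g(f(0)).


4


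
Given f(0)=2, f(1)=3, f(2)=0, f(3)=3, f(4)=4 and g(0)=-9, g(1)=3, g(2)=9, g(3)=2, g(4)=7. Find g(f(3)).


f(3) = 3
g(3) = 2

2


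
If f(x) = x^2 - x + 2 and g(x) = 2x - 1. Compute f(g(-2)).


g(-2) = -5
f(-5) = 1*(-5)^2 - 1*(-5) + 2 = 32

32


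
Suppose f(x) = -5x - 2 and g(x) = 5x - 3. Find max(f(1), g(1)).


f(1) = -7
g(1) = 2
max = 2

2


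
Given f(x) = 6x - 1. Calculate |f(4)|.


f(4) = 23
|23| = 23

23


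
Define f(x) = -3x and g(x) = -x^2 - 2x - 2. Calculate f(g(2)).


g(2) = -10
f(-10) = 30

30


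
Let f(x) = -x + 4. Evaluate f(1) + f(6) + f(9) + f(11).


f(1) = 3
f(6) = -2
f(9) = -5
f(11) = -7
Sum = -11

-11


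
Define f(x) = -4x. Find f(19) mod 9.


f(19) = -76
-76 mod 9 = 5

5


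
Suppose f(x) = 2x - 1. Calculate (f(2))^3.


f(2) = 3
(3)^3 = 27

27


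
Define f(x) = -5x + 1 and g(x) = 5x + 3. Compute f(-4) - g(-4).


38


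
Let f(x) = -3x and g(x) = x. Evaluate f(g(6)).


g(6) = 6
f(6) = -18

-18


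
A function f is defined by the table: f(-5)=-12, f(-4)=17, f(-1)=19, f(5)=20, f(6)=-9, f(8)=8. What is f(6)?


Reading from the table at x = 6

-9


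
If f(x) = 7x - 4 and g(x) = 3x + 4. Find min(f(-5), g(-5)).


f(-5) = -39
g(-5) = -11
min = -39

-39


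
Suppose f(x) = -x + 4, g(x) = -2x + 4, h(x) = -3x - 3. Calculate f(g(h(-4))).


h(-4) = 9
g(9) = -14
f(-14) = 18

18


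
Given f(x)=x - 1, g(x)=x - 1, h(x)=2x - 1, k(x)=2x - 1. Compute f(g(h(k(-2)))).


k(-2) = -5
h(-5) = -11
g(-11) = -12
f(-12) = -13

-13


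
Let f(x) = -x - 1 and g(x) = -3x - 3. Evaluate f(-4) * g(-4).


f(-4) = 3
g(-4) = 9
Product = 27

27


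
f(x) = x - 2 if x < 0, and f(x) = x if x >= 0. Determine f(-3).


-5


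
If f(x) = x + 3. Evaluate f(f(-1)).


f(-1) = 2
f(2) = 5

5


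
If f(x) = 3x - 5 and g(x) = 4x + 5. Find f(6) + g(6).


f(6) = 13
g(6) = 29
Sum = 42

42


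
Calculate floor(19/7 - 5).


19/7 = 2.7143
2.7143 - 5 = -2.2857
floor(-2.2857) = -3

-3


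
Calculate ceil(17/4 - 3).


17/4 = 4.25
4.25 - 3 = 1.25
ceil(1.25) = 2

2


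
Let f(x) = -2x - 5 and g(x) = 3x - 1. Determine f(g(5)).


g(5) = 14
f(14) = -33

-33


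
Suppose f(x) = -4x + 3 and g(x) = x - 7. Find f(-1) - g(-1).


f(-1) = 7
g(-1) = -8
Difference = 15

15


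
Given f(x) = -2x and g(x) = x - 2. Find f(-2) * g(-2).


-16


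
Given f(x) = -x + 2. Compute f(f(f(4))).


f(4) = -2
f(-2) = 4
f(4) = -2

-2


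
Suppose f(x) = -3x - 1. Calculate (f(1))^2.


16


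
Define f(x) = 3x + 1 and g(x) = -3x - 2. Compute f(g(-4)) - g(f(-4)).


f(g(-4)) = 31
g(f(-4)) = 31
Difference = 0

0


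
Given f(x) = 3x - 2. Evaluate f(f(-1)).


f(-1) = -5
f(-5) = -17

-17


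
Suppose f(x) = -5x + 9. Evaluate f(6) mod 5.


f(6) = -21
-21 mod 5 = 4

4


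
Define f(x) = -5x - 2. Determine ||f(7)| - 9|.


28


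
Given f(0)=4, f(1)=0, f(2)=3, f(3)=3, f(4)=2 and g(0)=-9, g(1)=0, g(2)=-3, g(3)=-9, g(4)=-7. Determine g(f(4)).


-3


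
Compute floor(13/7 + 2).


13/7 = 1.8571
1.8571 + 2 = 3.8571
floor(3.8571) = 3

3


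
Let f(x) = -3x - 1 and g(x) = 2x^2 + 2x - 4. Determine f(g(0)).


11


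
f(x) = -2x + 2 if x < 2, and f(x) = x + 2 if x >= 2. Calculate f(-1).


4


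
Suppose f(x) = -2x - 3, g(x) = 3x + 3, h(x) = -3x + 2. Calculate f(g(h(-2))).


h(-2) = 8
g(8) = 27
f(27) = -57

-57


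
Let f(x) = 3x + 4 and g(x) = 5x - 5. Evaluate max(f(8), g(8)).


f(8) = 28
g(8) = 35
max = 35

35


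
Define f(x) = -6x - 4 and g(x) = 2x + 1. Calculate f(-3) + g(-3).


f(-3) = 14
g(-3) = -5
Sum = 9

9


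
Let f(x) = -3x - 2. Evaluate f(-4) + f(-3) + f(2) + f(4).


f(-4) = 10
f(-3) = 7
f(2) = -8
f(4) = -14
Sum = -5

-5


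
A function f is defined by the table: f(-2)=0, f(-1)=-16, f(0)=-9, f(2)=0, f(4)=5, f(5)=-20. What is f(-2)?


Reading from the table at x = -2

0


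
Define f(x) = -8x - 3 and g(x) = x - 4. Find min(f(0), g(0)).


f(0) = -3
g(0) = -4
min = -4

-4


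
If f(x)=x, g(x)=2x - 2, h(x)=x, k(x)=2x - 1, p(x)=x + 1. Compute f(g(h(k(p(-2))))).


-8


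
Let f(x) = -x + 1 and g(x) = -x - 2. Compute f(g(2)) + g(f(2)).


f(g(2)) = 5
g(f(2)) = -1
Sum = 4

4


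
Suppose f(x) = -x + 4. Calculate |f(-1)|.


f(-1) = 5
|5| = 5

5


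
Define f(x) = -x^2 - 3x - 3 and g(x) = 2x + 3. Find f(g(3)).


g(3) = 9
f(9) = (-1)*(9)^2 - 3*(9) - 3 = -111

-111


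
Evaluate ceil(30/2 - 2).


30/2 = 15
15 - 2 = 13
ceil(13) = 13

13


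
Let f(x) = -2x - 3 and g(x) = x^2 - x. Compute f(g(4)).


g(4) = 12
f(12) = -27

-27


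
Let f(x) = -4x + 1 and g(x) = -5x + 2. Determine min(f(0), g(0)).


f(0) = 1
g(0) = 2
min = 1

1


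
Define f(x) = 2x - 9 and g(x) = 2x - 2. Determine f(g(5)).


g(5) = 8
f(8) = 7

7


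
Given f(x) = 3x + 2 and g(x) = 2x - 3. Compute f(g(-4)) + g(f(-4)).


f(g(-4)) = -31
g(f(-4)) = -23
Sum = -54

-54


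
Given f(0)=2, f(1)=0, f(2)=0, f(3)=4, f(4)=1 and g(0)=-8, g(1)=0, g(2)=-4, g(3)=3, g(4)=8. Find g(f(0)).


f(0) = 2
g(2) = -4

-4


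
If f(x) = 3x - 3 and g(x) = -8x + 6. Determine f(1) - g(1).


f(1) = 0
g(1) = -2
Difference = 2

2


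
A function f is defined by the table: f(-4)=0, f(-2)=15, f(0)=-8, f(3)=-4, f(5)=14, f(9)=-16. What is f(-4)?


Reading from the table at x = -4

0


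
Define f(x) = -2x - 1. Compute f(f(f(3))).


f(3) = -7
f(-7) = 13
f(13) = -27

-27


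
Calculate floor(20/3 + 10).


20/3 = 6.6667
6.6667 + 10 = 16.6667
floor(16.6667) = 16

16


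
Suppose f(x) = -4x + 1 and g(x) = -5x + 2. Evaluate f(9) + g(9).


f(9) = -35
g(9) = -43
Sum = -78

-78


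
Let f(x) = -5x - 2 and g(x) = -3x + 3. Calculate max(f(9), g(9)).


f(9) = -47
g(9) = -24
max = -24

-24


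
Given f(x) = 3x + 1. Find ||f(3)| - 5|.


f(3) = 10
|10| = 10
|10 - 5| = 5

5


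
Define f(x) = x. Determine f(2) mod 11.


f(2) = 2
2 mod 11 = 2

2


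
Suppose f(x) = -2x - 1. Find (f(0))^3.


f(0) = -1
(-1)^3 = -1

-1


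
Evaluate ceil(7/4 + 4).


7/4 = 1.75
1.75 + 4 = 5.75
ceil(5.75) = 6

6


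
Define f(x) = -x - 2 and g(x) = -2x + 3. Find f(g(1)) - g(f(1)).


f(g(1)) = -3
g(f(1)) = 9
Difference = -12

-12


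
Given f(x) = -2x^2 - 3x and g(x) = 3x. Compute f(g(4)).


g(4) = 12
f(12) = (-2)*(12)^2 - 3*(12) = -324

-324


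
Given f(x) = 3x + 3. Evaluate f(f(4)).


48


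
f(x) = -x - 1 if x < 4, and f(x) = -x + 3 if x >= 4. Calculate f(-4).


-4 satisfies x < 4
f(-4) = 3

3


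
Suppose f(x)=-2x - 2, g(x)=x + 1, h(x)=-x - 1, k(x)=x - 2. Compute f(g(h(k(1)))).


-4


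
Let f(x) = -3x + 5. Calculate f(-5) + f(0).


f(-5) = 20
f(0) = 5
Sum = 25

25


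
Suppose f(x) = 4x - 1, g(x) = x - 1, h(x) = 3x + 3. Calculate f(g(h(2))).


31


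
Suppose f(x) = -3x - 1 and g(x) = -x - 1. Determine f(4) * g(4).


f(4) = -13
g(4) = -5
Product = 65

65


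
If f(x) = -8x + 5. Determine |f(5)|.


f(5) = -35
|-35| = 35

35


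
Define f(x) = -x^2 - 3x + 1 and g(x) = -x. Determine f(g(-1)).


g(-1) = 1
f(1) = (-1)*(1)^2 - 3*(1) + 1 = -3

-3


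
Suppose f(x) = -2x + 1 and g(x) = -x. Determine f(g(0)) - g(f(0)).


f(g(0)) = 1
g(f(0)) = -1
Difference = 2

2


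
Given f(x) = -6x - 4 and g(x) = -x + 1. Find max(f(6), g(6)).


f(6) = -40
g(6) = -5
max = -5

-5


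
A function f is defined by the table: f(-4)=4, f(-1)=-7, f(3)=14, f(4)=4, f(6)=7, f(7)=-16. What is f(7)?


Reading from the table at x = 7

-16


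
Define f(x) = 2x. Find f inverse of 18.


Solve 2x = 18
x = (18) / 2 = 9

9


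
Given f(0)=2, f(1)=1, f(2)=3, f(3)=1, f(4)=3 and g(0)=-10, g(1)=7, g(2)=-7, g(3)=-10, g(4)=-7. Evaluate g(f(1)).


f(1) = 1
g(1) = 7

7


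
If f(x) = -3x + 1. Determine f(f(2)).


f(2) = -5
f(-5) = 16

16


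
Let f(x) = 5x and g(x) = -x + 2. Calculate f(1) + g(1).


f(1) = 5
g(1) = 1
Sum = 6

6


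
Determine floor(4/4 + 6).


4/4 = 1
1 + 6 = 7
floor(7) = 7

7


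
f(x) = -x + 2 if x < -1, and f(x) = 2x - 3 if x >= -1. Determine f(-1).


-1 satisfies x >= -1
f(-1) = -5

-5


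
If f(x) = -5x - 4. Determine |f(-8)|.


36


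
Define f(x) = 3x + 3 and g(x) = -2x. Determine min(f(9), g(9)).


-18


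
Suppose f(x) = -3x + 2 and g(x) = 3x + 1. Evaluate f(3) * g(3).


-70


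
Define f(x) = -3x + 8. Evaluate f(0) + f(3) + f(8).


f(0) = 8
f(3) = -1
f(8) = -16
Sum = -9

-9


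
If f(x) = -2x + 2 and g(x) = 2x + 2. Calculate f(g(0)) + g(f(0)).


4


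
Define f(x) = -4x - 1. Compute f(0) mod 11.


f(0) = -1
-1 mod 11 = 10

10


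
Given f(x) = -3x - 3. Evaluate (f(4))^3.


f(4) = -15
(-15)^3 = -3375

-3375


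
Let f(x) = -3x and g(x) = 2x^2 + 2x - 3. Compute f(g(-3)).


g(-3) = 9
f(9) = -27

-27


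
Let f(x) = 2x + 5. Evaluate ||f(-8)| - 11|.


f(-8) = -11
|-11| = 11
|11 - 11| = 0

0


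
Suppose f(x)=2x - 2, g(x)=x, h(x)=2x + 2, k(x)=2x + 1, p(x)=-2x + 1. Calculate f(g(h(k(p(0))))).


p(0) = 1
k(1) = 3
h(3) = 8
g(8) = 8
f(8) = 14

14


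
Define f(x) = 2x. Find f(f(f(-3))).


f(-3) = -6
f(-6) = -12
f(-12) = -24

-24


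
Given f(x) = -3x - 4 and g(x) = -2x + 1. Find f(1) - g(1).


-6


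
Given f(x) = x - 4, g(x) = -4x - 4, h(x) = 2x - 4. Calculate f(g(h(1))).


h(1) = -2
g(-2) = 4
f(4) = 0

0


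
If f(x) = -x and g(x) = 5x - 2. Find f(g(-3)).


g(-3) = -17
f(-17) = 17

17


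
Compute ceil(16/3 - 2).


16/3 = 5.3333
5.3333 - 2 = 3.3333
ceil(3.3333) = 4

4


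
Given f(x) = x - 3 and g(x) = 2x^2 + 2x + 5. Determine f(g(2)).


g(2) = 17
f(17) = 14

14


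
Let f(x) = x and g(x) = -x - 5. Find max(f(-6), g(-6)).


f(-6) = -6
g(-6) = 1
max = 1

1


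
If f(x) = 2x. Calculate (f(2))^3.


f(2) = 4
(4)^3 = 64

64
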